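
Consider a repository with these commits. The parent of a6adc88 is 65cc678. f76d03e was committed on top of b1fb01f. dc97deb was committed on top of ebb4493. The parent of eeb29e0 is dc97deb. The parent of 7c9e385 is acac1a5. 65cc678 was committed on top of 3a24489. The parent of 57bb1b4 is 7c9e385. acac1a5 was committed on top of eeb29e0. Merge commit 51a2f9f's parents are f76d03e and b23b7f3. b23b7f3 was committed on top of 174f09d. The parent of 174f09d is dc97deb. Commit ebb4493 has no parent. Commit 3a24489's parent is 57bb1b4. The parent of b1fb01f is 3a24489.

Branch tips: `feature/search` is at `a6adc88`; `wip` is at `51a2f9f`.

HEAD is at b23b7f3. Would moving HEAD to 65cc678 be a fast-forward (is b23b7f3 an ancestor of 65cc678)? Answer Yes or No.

A fast-forward from b23b7f3 to 65cc678 is possible iff b23b7f3 is an ancestor of 65cc678.
Ancestors of 65cc678: {3a24489, 57bb1b4, 65cc678, 7c9e385, acac1a5, dc97deb, ebb4493, eeb29e0}.
b23b7f3 is not among them, so fast-forward is not possible.

No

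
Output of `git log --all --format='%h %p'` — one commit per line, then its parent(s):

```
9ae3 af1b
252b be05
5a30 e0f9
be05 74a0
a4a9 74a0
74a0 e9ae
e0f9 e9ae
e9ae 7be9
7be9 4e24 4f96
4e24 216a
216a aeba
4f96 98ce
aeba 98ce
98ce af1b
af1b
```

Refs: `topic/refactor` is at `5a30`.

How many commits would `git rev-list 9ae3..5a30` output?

9

Reachable from 5a30: {216a, 4e24, 4f96, 5a30, 7be9, 98ce, aeba, af1b, e0f9, e9ae}.
Reachable from 9ae3: {9ae3, af1b}.
In 5a30's history but not 9ae3's: {216a, 4e24, 4f96, 5a30, 7be9, 98ce, aeba, e0f9, e9ae} — 9 commits.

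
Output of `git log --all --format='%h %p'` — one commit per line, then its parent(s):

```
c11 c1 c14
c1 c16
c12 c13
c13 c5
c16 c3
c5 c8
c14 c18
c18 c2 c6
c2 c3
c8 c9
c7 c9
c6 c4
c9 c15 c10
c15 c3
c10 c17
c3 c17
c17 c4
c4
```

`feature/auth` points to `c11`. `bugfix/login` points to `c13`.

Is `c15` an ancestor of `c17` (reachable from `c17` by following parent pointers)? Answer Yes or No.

No

Ancestors of c17: {c17, c4}.
c15 is not in that set, so it is not an ancestor of c17.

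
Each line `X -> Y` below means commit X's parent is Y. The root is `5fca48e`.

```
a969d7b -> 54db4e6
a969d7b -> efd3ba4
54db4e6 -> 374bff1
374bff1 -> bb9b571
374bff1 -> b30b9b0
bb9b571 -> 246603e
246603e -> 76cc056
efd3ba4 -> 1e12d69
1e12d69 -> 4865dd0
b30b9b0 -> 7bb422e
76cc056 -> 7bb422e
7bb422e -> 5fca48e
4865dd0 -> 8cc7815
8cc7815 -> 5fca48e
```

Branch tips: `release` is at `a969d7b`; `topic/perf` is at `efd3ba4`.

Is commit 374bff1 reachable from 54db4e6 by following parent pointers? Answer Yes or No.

Ancestors of 54db4e6 (commits reachable by following parents): {246603e, 374bff1, 54db4e6, 5fca48e, 76cc056, 7bb422e, b30b9b0, bb9b571}.
374bff1 is in that set, so it is an ancestor of 54db4e6.

Yes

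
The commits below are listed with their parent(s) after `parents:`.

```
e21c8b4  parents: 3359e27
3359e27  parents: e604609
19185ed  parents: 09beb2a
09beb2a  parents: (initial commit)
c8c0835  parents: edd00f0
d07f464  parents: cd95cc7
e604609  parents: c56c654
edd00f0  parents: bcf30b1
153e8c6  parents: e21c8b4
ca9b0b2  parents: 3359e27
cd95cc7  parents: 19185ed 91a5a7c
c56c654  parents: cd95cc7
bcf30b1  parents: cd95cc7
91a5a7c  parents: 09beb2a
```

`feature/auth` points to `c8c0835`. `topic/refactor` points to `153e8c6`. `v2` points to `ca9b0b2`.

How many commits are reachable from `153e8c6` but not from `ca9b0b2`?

2

Reachable from 153e8c6: {09beb2a, 153e8c6, 19185ed, 3359e27, 91a5a7c, c56c654, cd95cc7, e21c8b4, e604609}.
Reachable from ca9b0b2: {09beb2a, 19185ed, 3359e27, 91a5a7c, c56c654, ca9b0b2, cd95cc7, e604609}.
In 153e8c6's history but not ca9b0b2's: {153e8c6, e21c8b4} — 2 commits.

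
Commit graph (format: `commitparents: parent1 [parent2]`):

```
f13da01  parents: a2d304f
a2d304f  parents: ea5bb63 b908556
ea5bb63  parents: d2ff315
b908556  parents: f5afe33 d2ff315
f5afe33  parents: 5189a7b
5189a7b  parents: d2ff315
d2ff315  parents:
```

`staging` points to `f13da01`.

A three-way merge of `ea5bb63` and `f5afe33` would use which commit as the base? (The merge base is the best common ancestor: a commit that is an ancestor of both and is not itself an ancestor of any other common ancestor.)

Ancestors of ea5bb63: {d2ff315, ea5bb63}.
Ancestors of f5afe33: {5189a7b, d2ff315, f5afe33}.
Common ancestors: {d2ff315}.
The only common ancestor is d2ff315, so it is the merge base.

d2ff315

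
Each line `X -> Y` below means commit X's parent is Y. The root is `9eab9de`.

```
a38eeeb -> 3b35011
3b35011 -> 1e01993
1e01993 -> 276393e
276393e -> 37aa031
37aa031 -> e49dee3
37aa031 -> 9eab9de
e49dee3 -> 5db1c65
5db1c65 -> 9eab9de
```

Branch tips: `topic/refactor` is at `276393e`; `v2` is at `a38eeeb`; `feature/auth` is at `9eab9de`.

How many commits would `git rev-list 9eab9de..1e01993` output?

5

Reachable from 1e01993: {1e01993, 276393e, 37aa031, 5db1c65, 9eab9de, e49dee3}.
Reachable from 9eab9de: {9eab9de}.
In 1e01993's history but not 9eab9de's: {1e01993, 276393e, 37aa031, 5db1c65, e49dee3} — 5 commits.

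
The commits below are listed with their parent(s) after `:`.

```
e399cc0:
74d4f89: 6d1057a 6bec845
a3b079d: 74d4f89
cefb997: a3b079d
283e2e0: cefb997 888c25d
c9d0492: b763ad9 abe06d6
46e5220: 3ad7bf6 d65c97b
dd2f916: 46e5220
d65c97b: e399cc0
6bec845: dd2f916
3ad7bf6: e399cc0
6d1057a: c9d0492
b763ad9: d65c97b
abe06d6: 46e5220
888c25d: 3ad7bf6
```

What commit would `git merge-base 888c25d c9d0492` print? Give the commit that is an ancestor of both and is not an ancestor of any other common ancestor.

3ad7bf6

Ancestors of 888c25d: {3ad7bf6, 888c25d, e399cc0}.
Ancestors of c9d0492: {3ad7bf6, 46e5220, abe06d6, b763ad9, c9d0492, d65c97b, e399cc0}.
Common ancestors: {3ad7bf6, e399cc0}.
Among these, 3ad7bf6 is not an ancestor of any other common ancestor — it is the merge base.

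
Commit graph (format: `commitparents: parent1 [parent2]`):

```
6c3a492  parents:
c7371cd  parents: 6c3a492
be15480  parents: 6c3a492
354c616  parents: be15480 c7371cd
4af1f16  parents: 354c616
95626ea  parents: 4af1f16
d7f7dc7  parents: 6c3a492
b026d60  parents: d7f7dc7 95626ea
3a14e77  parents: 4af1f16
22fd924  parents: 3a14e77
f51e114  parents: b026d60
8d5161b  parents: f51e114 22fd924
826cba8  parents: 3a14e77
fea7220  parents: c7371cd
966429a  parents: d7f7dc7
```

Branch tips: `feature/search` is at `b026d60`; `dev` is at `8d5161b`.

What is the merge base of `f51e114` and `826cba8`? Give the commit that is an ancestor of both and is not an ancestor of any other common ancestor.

Ancestors of f51e114: {354c616, 4af1f16, 6c3a492, 95626ea, b026d60, be15480, c7371cd, d7f7dc7, f51e114}.
Ancestors of 826cba8: {354c616, 3a14e77, 4af1f16, 6c3a492, 826cba8, be15480, c7371cd}.
Common ancestors: {354c616, 4af1f16, 6c3a492, be15480, c7371cd}.
Among these, 4af1f16 is not an ancestor of any other common ancestor — it is the merge base.

4af1f16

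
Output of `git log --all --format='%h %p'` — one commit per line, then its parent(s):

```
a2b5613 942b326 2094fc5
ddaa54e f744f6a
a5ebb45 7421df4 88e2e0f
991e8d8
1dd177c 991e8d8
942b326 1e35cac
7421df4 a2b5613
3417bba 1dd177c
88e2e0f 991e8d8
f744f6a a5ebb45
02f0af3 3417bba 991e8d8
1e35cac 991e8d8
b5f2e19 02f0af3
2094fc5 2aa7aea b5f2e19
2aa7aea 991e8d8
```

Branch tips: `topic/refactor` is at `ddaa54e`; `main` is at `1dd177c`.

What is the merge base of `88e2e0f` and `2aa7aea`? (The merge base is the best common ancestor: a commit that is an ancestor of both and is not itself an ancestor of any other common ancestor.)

Ancestors of 88e2e0f: {88e2e0f, 991e8d8}.
Ancestors of 2aa7aea: {2aa7aea, 991e8d8}.
Common ancestors: {991e8d8}.
The only common ancestor is 991e8d8, so it is the merge base.

991e8d8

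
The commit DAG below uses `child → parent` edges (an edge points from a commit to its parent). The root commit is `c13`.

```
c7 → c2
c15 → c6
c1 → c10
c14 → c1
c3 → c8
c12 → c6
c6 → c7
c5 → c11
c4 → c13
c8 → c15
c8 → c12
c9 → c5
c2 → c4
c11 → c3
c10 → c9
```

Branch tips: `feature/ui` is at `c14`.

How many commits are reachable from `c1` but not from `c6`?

9

Reachable from c1: {c1, c10, c11, c12, c13, c15, c2, c3, c4, c5, c6, c7, c8, c9}.
Reachable from c6: {c13, c2, c4, c6, c7}.
In c1's history but not c6's: {c1, c10, c11, c12, c15, c3, c5, c8, c9} — 9 commits.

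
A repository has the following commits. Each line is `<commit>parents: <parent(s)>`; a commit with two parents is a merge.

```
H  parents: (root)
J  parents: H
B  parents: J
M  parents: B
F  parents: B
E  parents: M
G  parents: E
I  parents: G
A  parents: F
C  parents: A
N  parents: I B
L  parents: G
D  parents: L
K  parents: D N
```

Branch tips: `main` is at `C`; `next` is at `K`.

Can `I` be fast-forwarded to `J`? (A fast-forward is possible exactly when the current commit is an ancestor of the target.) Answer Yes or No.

No

A fast-forward from I to J is possible iff I is an ancestor of J.
Ancestors of J: {H, J}.
I is not among them, so fast-forward is not possible.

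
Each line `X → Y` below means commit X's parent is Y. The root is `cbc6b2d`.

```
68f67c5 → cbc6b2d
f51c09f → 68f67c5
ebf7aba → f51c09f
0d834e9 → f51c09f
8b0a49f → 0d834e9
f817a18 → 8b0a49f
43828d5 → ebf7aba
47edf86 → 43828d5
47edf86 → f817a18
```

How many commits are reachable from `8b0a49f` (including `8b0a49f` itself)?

5

Walking parent pointers from 8b0a49f: reachable set = {0d834e9, 68f67c5, 8b0a49f, cbc6b2d, f51c09f}.
That is 5 commits.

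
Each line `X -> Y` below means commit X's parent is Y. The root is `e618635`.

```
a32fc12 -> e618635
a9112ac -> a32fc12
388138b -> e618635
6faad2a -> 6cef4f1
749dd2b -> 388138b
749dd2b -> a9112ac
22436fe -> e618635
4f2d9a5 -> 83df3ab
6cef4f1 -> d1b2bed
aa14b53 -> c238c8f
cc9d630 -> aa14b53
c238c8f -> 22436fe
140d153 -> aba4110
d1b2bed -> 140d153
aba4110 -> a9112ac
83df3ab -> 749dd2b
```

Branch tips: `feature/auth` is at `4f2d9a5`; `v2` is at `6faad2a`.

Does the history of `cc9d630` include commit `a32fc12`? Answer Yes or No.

Ancestors of cc9d630: {22436fe, aa14b53, c238c8f, cc9d630, e618635}.
a32fc12 is not in that set, so it is not an ancestor of cc9d630.

No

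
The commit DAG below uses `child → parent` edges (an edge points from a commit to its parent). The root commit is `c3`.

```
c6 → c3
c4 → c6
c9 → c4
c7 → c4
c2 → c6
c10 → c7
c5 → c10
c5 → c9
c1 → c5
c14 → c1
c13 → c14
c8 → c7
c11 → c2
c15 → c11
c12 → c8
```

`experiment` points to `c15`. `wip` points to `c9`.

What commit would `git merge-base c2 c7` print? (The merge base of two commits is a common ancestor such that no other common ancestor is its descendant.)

c6

Ancestors of c2: {c2, c3, c6}.
Ancestors of c7: {c3, c4, c6, c7}.
Common ancestors: {c3, c6}.
Among these, c6 is not an ancestor of any other common ancestor — it is the merge base.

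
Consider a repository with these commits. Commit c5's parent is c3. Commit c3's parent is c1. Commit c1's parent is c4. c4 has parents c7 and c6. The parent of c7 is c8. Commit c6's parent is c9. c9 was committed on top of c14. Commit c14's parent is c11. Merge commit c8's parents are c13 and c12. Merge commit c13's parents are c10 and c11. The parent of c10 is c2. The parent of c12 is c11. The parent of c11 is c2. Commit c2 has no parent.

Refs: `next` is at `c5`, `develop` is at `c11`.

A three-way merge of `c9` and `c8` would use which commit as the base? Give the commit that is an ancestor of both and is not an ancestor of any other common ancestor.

c11

Ancestors of c9: {c11, c14, c2, c9}.
Ancestors of c8: {c10, c11, c12, c13, c2, c8}.
Common ancestors: {c11, c2}.
Among these, c11 is not an ancestor of any other common ancestor — it is the merge base.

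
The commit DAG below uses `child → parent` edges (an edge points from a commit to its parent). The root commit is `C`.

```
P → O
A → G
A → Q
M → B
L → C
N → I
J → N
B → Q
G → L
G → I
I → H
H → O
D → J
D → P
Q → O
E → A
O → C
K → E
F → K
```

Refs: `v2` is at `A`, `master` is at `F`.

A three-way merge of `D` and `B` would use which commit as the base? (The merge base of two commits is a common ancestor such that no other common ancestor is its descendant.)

O

Ancestors of D: {C, D, H, I, J, N, O, P}.
Ancestors of B: {B, C, O, Q}.
Common ancestors: {C, O}.
Among these, O is not an ancestor of any other common ancestor — it is the merge base.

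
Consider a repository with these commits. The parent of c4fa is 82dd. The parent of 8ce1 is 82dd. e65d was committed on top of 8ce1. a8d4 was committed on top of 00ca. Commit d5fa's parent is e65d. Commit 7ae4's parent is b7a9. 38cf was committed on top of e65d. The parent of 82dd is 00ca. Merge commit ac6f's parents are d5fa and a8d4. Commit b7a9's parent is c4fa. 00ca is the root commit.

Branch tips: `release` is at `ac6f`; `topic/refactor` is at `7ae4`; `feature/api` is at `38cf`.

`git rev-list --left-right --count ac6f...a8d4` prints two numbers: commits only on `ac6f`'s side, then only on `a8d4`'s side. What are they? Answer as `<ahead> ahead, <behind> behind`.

5 ahead, 0 behind

Reachable from ac6f: {00ca, 82dd, 8ce1, a8d4, ac6f, d5fa, e65d}.
Reachable from a8d4: {00ca, a8d4}.
Only in ac6f's history (ahead): {82dd, 8ce1, ac6f, d5fa, e65d} — 5.
Only in a8d4's history (behind): {} — 0.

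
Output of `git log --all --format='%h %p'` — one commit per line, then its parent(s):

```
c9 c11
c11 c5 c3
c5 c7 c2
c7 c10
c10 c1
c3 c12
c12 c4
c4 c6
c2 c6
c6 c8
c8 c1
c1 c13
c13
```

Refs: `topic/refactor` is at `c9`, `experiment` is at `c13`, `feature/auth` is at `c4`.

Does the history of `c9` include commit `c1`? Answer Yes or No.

Ancestors of c9 (commits reachable by following parents): {c1, c10, c11, c12, c13, c2, c3, c4, c5, c6, c7, c8, c9}.
c1 is in that set, so it is an ancestor of c9.

Yes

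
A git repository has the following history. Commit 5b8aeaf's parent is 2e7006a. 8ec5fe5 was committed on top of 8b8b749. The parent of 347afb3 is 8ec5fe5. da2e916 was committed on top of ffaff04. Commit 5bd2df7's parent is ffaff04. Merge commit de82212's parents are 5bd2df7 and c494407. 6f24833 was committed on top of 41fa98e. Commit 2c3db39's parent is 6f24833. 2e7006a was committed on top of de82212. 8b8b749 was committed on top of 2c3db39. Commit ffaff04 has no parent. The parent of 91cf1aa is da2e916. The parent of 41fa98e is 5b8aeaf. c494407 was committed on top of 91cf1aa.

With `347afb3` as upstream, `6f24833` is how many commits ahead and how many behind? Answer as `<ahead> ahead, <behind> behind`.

Reachable from 6f24833: {2e7006a, 41fa98e, 5b8aeaf, 5bd2df7, 6f24833, 91cf1aa, c494407, da2e916, de82212, ffaff04}.
Reachable from 347afb3: {2c3db39, 2e7006a, 347afb3, 41fa98e, 5b8aeaf, 5bd2df7, 6f24833, 8b8b749, 8ec5fe5, 91cf1aa, c494407, da2e916, de82212, ffaff04}.
Only in 6f24833's history (ahead): {} — 0.
Only in 347afb3's history (behind): {2c3db39, 347afb3, 8b8b749, 8ec5fe5} — 4.

0 ahead, 4 behind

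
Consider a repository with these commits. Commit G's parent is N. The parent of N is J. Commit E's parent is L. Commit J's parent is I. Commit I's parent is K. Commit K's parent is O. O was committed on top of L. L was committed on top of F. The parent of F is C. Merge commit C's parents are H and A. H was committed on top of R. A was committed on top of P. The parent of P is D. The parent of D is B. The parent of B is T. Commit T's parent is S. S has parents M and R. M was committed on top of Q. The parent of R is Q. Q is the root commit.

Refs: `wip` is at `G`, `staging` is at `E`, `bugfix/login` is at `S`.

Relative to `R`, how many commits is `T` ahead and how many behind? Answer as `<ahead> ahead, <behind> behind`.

3 ahead, 0 behind

Reachable from T: {M, Q, R, S, T}.
Reachable from R: {Q, R}.
Only in T's history (ahead): {M, S, T} — 3.
Only in R's history (behind): {} — 0.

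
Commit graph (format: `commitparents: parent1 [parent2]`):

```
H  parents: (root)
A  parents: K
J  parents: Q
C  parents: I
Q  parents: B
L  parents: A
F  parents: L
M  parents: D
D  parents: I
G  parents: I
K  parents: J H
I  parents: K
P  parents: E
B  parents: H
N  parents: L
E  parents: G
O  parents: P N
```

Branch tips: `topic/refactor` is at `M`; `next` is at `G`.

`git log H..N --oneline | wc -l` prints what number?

7

Reachable from N: {A, B, H, J, K, L, N, Q}.
Reachable from H: {H}.
In N's history but not H's: {A, B, J, K, L, N, Q} — 7 commits.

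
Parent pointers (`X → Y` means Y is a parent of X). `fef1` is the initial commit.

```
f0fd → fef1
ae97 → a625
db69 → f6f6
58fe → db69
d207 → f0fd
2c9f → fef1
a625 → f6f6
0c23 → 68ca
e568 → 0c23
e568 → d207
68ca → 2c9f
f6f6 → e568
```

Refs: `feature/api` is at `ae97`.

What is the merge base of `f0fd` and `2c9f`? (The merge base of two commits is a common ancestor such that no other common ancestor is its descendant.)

fef1

Ancestors of f0fd: {f0fd, fef1}.
Ancestors of 2c9f: {2c9f, fef1}.
Common ancestors: {fef1}.
The only common ancestor is fef1, so it is the merge base.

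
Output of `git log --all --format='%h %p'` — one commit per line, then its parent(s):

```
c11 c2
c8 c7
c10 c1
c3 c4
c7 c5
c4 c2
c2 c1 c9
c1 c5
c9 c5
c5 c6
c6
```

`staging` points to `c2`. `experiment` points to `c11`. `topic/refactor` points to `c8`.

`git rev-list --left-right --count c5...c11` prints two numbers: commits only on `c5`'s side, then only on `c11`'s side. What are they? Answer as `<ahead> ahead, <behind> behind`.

Reachable from c5: {c5, c6}.
Reachable from c11: {c1, c11, c2, c5, c6, c9}.
Only in c5's history (ahead): {} — 0.
Only in c11's history (behind): {c1, c11, c2, c9} — 4.

0 ahead, 4 behind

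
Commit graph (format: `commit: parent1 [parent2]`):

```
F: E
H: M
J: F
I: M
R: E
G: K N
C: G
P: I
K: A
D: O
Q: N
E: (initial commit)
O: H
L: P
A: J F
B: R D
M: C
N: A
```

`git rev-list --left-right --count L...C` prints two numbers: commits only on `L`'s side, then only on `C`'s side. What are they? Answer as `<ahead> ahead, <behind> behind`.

Reachable from L: {A, C, E, F, G, I, J, K, L, M, N, P}.
Reachable from C: {A, C, E, F, G, J, K, N}.
Only in L's history (ahead): {I, L, M, P} — 4.
Only in C's history (behind): {} — 0.

4 ahead, 0 behind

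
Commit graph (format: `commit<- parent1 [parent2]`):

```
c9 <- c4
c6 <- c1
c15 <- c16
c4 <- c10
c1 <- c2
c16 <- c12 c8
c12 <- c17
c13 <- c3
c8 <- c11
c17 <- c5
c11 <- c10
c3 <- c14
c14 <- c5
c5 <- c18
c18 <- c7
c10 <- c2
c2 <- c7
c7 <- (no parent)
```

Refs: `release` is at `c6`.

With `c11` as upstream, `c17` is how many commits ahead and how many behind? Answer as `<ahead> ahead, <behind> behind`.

3 ahead, 3 behind

Reachable from c17: {c17, c18, c5, c7}.
Reachable from c11: {c10, c11, c2, c7}.
Only in c17's history (ahead): {c17, c18, c5} — 3.
Only in c11's history (behind): {c10, c11, c2} — 3.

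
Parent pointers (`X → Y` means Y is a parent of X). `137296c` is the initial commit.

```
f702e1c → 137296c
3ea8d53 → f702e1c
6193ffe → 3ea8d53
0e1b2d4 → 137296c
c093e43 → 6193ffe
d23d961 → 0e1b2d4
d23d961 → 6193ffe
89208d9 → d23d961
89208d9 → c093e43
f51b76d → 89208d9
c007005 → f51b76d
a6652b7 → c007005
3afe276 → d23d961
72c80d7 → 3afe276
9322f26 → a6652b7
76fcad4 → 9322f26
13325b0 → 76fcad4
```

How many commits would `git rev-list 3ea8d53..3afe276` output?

Reachable from 3afe276: {0e1b2d4, 137296c, 3afe276, 3ea8d53, 6193ffe, d23d961, f702e1c}.
Reachable from 3ea8d53: {137296c, 3ea8d53, f702e1c}.
In 3afe276's history but not 3ea8d53's: {0e1b2d4, 3afe276, 6193ffe, d23d961} — 4 commits.

4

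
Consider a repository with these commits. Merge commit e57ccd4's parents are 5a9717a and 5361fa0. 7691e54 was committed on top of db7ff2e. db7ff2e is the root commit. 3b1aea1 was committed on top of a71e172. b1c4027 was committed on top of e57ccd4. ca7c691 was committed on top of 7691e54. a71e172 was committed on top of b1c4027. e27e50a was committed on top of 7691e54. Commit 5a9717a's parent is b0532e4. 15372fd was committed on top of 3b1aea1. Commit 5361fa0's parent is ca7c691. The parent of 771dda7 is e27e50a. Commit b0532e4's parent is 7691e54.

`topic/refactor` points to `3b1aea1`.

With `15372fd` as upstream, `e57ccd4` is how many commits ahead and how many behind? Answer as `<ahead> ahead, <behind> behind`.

0 ahead, 4 behind

Reachable from e57ccd4: {5361fa0, 5a9717a, 7691e54, b0532e4, ca7c691, db7ff2e, e57ccd4}.
Reachable from 15372fd: {15372fd, 3b1aea1, 5361fa0, 5a9717a, 7691e54, a71e172, b0532e4, b1c4027, ca7c691, db7ff2e, e57ccd4}.
Only in e57ccd4's history (ahead): {} — 0.
Only in 15372fd's history (behind): {15372fd, 3b1aea1, a71e172, b1c4027} — 4.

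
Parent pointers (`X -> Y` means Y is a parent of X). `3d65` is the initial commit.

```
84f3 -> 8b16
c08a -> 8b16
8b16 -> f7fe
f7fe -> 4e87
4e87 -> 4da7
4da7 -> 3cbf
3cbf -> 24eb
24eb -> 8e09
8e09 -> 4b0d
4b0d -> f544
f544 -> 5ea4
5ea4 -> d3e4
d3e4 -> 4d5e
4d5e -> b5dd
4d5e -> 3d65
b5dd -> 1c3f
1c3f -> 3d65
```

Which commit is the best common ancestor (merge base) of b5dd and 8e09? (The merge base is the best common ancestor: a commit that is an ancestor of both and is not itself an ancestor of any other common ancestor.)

b5dd

Ancestors of b5dd: {1c3f, 3d65, b5dd}.
Ancestors of 8e09: {1c3f, 3d65, 4b0d, 4d5e, 5ea4, 8e09, b5dd, d3e4, f544}.
Common ancestors: {1c3f, 3d65, b5dd}.
Among these, b5dd is not an ancestor of any other common ancestor — it is the merge base.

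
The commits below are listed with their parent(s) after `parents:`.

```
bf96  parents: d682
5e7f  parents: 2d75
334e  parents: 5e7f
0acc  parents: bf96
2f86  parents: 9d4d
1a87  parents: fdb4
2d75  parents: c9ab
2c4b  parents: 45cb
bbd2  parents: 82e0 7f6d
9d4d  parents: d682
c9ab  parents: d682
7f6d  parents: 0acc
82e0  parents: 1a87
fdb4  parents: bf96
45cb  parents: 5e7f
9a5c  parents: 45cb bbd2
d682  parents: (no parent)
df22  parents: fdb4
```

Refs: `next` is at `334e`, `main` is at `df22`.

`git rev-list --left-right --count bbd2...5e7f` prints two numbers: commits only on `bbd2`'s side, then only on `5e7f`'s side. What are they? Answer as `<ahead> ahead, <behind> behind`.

7 ahead, 3 behind

Reachable from bbd2: {0acc, 1a87, 7f6d, 82e0, bbd2, bf96, d682, fdb4}.
Reachable from 5e7f: {2d75, 5e7f, c9ab, d682}.
Only in bbd2's history (ahead): {0acc, 1a87, 7f6d, 82e0, bbd2, bf96, fdb4} — 7.
Only in 5e7f's history (behind): {2d75, 5e7f, c9ab} — 3.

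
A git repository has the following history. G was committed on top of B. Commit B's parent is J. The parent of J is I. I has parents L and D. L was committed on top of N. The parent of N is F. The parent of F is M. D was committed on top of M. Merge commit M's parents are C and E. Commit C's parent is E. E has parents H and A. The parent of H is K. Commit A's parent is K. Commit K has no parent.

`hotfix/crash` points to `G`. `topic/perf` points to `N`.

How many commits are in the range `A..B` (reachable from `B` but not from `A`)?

11

Reachable from B: {A, B, C, D, E, F, H, I, J, K, L, M, N}.
Reachable from A: {A, K}.
In B's history but not A's: {B, C, D, E, F, H, I, J, L, M, N} — 11 commits.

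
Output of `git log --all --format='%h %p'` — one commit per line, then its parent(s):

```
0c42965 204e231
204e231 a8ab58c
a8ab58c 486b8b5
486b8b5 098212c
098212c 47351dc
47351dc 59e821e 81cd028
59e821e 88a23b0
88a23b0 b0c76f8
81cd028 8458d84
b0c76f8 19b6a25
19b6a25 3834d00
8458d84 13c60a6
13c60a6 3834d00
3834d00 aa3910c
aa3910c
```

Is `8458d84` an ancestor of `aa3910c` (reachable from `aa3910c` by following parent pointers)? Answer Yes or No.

No

Ancestors of aa3910c: {aa3910c}.
8458d84 is not in that set, so it is not an ancestor of aa3910c.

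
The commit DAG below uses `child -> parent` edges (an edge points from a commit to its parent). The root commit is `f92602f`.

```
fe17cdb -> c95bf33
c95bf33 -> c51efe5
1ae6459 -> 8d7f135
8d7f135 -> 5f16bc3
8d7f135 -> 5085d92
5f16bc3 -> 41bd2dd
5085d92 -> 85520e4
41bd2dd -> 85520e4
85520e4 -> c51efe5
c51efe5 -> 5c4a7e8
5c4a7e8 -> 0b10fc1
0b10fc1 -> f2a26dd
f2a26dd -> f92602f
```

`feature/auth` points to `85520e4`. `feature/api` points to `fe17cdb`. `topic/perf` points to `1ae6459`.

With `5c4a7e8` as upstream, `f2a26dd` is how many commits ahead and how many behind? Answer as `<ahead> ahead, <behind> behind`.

Reachable from f2a26dd: {f2a26dd, f92602f}.
Reachable from 5c4a7e8: {0b10fc1, 5c4a7e8, f2a26dd, f92602f}.
Only in f2a26dd's history (ahead): {} — 0.
Only in 5c4a7e8's history (behind): {0b10fc1, 5c4a7e8} — 2.

0 ahead, 2 behind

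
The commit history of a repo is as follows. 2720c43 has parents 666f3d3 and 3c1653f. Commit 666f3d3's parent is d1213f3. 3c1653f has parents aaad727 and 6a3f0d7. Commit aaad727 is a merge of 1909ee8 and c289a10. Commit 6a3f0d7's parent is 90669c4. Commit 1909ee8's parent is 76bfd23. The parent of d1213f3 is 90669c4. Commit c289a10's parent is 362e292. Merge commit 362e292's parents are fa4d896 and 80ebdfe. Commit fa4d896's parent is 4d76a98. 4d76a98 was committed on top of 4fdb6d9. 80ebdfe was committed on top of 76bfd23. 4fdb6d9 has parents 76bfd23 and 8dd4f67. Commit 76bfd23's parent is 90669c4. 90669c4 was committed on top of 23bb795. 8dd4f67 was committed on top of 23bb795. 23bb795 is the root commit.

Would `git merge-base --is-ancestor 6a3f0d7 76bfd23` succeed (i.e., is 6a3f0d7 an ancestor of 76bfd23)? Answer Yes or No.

No

Ancestors of 76bfd23: {23bb795, 76bfd23, 90669c4}.
6a3f0d7 is not in that set, so it is not an ancestor of 76bfd23.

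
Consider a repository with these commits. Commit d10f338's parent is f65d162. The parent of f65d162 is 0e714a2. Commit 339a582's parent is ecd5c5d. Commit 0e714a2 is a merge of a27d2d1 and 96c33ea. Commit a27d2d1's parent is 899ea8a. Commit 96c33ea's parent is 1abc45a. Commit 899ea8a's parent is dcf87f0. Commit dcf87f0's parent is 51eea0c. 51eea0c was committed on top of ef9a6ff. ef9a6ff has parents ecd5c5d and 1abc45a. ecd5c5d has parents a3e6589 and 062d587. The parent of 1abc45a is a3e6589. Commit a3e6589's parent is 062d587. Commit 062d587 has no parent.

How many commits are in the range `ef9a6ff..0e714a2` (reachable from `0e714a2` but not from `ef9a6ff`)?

6

Reachable from 0e714a2: {062d587, 0e714a2, 1abc45a, 51eea0c, 899ea8a, 96c33ea, a27d2d1, a3e6589, dcf87f0, ecd5c5d, ef9a6ff}.
Reachable from ef9a6ff: {062d587, 1abc45a, a3e6589, ecd5c5d, ef9a6ff}.
In 0e714a2's history but not ef9a6ff's: {0e714a2, 51eea0c, 899ea8a, 96c33ea, a27d2d1, dcf87f0} — 6 commits.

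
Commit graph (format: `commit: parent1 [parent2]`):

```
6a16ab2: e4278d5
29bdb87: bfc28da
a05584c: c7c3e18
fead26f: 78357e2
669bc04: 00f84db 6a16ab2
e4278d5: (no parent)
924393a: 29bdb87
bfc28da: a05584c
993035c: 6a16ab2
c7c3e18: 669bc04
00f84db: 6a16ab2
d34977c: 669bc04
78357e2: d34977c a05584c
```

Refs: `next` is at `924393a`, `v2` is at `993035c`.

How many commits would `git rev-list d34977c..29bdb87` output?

4

Reachable from 29bdb87: {00f84db, 29bdb87, 669bc04, 6a16ab2, a05584c, bfc28da, c7c3e18, e4278d5}.
Reachable from d34977c: {00f84db, 669bc04, 6a16ab2, d34977c, e4278d5}.
In 29bdb87's history but not d34977c's: {29bdb87, a05584c, bfc28da, c7c3e18} — 4 commits.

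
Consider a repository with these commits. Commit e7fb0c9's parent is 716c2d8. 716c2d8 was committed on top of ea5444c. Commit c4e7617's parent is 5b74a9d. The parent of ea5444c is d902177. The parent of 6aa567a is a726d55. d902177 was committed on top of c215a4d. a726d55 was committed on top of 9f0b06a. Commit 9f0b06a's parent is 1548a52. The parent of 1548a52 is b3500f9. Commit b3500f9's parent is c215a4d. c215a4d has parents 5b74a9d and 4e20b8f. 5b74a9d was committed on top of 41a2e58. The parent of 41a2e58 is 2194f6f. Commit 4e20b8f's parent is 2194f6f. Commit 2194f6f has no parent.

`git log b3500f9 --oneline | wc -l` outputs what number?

Walking parent pointers from b3500f9: reachable set = {2194f6f, 41a2e58, 4e20b8f, 5b74a9d, b3500f9, c215a4d}.
That is 6 commits.

6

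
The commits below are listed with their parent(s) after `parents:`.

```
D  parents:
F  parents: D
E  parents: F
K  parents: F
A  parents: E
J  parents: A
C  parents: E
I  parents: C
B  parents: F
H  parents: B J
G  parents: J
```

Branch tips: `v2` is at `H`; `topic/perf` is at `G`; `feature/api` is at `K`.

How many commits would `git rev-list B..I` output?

3

Reachable from I: {C, D, E, F, I}.
Reachable from B: {B, D, F}.
In I's history but not B's: {C, E, I} — 3 commits.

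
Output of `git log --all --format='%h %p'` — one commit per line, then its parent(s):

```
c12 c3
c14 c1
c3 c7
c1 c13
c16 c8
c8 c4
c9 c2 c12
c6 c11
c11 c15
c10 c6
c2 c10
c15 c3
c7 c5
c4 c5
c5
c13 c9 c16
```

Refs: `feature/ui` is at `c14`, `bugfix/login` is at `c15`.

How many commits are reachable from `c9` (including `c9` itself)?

Walking parent pointers from c9: reachable set = {c10, c11, c12, c15, c2, c3, c5, c6, c7, c9}.
That is 10 commits.

10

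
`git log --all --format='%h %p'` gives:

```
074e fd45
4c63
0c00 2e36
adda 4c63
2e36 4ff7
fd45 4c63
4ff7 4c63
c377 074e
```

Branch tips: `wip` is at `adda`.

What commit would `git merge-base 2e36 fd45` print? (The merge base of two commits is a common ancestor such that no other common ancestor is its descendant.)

Ancestors of 2e36: {2e36, 4c63, 4ff7}.
Ancestors of fd45: {4c63, fd45}.
Common ancestors: {4c63}.
The only common ancestor is 4c63, so it is the merge base.

4c63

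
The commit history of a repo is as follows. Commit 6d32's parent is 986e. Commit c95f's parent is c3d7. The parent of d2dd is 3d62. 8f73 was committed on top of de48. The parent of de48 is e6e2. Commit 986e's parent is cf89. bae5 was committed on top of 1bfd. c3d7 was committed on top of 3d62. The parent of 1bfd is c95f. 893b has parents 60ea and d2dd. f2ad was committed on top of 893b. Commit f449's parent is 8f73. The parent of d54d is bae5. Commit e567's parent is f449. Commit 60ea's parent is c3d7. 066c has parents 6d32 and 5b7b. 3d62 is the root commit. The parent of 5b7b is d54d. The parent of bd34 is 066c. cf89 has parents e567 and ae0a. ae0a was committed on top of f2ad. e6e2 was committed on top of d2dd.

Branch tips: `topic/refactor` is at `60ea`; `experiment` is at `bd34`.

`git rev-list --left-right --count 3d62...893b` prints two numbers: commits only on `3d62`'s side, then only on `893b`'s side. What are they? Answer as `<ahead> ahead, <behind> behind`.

0 ahead, 4 behind

Reachable from 3d62: {3d62}.
Reachable from 893b: {3d62, 60ea, 893b, c3d7, d2dd}.
Only in 3d62's history (ahead): {} — 0.
Only in 893b's history (behind): {60ea, 893b, c3d7, d2dd} — 4.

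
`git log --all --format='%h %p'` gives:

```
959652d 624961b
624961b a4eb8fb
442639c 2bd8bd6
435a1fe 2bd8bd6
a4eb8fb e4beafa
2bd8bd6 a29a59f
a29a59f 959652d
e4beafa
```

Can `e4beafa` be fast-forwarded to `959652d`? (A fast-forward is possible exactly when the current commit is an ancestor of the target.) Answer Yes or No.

A fast-forward from e4beafa to 959652d is possible iff e4beafa is an ancestor of 959652d.
Ancestors of 959652d: {624961b, 959652d, a4eb8fb, e4beafa}.
e4beafa is among them, so fast-forward is possible.

Yes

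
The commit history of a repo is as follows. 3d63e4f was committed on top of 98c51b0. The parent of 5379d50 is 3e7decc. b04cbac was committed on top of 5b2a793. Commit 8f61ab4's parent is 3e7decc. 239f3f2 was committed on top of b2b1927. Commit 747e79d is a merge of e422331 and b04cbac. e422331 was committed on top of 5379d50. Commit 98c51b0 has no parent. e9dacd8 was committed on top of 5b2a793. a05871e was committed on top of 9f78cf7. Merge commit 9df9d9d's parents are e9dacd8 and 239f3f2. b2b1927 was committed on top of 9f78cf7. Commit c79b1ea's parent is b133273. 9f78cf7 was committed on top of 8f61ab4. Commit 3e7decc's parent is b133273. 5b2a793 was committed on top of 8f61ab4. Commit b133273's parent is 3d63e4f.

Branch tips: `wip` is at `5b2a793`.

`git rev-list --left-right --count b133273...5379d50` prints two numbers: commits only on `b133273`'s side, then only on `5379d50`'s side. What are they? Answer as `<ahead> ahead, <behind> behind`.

0 ahead, 2 behind

Reachable from b133273: {3d63e4f, 98c51b0, b133273}.
Reachable from 5379d50: {3d63e4f, 3e7decc, 5379d50, 98c51b0, b133273}.
Only in b133273's history (ahead): {} — 0.
Only in 5379d50's history (behind): {3e7decc, 5379d50} — 2.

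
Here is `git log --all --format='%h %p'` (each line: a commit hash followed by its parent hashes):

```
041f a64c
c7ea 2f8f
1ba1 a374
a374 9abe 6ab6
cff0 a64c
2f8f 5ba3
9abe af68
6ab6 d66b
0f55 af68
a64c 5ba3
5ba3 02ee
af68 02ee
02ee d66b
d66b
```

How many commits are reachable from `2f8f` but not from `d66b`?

3

Reachable from 2f8f: {02ee, 2f8f, 5ba3, d66b}.
Reachable from d66b: {d66b}.
In 2f8f's history but not d66b's: {02ee, 2f8f, 5ba3} — 3 commits.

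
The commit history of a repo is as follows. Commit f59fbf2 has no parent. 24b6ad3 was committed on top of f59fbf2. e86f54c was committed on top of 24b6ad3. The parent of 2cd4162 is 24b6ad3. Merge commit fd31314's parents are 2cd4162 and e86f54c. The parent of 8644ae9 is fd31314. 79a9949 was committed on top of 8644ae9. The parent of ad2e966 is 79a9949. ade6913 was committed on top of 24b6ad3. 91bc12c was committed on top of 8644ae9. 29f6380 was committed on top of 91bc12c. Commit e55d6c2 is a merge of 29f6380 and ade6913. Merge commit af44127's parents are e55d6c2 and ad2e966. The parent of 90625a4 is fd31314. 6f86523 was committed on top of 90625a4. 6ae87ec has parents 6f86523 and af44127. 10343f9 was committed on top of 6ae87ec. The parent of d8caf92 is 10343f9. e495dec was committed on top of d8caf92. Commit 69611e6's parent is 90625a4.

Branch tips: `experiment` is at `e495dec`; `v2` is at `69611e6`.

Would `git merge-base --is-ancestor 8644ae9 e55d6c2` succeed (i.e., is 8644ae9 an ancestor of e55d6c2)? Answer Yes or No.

Ancestors of e55d6c2 (commits reachable by following parents): {24b6ad3, 29f6380, 2cd4162, 8644ae9, 91bc12c, ade6913, e55d6c2, e86f54c, f59fbf2, fd31314}.
8644ae9 is in that set, so it is an ancestor of e55d6c2.

Yes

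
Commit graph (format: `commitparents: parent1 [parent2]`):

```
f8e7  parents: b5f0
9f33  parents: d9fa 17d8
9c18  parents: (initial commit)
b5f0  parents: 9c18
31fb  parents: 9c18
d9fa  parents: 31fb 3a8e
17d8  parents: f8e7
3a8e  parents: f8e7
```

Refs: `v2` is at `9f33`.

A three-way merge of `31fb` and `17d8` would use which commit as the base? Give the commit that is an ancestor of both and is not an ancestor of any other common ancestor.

Ancestors of 31fb: {31fb, 9c18}.
Ancestors of 17d8: {17d8, 9c18, b5f0, f8e7}.
Common ancestors: {9c18}.
The only common ancestor is 9c18, so it is the merge base.

9c18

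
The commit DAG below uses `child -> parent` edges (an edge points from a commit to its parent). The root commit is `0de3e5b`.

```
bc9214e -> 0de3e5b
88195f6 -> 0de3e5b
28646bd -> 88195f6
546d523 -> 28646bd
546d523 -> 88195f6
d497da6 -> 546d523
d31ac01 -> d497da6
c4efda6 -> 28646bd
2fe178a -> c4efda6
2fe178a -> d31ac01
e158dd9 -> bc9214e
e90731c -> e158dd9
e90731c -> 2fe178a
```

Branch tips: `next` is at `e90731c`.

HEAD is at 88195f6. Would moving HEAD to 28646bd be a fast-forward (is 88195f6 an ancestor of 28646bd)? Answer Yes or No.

A fast-forward from 88195f6 to 28646bd is possible iff 88195f6 is an ancestor of 28646bd.
Ancestors of 28646bd: {0de3e5b, 28646bd, 88195f6}.
88195f6 is among them, so fast-forward is possible.

Yes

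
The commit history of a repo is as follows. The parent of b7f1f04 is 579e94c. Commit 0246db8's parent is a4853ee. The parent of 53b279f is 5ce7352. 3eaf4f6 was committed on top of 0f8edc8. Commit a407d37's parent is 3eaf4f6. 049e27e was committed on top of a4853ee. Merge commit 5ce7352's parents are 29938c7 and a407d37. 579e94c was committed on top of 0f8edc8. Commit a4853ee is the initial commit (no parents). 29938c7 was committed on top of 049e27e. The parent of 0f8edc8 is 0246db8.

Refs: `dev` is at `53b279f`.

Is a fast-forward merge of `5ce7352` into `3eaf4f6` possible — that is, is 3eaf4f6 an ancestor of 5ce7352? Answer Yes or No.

Yes

A fast-forward from 3eaf4f6 to 5ce7352 is possible iff 3eaf4f6 is an ancestor of 5ce7352.
Ancestors of 5ce7352: {0246db8, 049e27e, 0f8edc8, 29938c7, 3eaf4f6, 5ce7352, a407d37, a4853ee}.
3eaf4f6 is among them, so fast-forward is possible.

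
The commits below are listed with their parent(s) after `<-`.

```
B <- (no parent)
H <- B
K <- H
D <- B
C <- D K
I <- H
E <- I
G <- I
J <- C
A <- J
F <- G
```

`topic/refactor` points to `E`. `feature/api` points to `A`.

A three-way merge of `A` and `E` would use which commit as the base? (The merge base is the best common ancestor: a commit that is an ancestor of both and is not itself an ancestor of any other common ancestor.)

H

Ancestors of A: {A, B, C, D, H, J, K}.
Ancestors of E: {B, E, H, I}.
Common ancestors: {B, H}.
Among these, H is not an ancestor of any other common ancestor — it is the merge base.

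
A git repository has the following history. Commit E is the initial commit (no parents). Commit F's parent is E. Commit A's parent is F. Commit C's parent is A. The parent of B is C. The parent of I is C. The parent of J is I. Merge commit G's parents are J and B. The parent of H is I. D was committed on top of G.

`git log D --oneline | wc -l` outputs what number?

9

Walking parent pointers from D: reachable set = {A, B, C, D, E, F, G, I, J}.
That is 9 commits.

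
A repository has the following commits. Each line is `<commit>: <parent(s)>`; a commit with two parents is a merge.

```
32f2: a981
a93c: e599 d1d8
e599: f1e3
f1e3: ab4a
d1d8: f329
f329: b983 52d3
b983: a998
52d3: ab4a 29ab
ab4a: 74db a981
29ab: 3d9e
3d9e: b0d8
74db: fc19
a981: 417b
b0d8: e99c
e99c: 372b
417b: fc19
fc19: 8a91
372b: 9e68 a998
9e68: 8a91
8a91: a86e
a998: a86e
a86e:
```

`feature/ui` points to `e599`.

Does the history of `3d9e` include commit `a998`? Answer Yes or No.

Ancestors of 3d9e (commits reachable by following parents): {372b, 3d9e, 8a91, 9e68, a86e, a998, b0d8, e99c}.
a998 is in that set, so it is an ancestor of 3d9e.

Yes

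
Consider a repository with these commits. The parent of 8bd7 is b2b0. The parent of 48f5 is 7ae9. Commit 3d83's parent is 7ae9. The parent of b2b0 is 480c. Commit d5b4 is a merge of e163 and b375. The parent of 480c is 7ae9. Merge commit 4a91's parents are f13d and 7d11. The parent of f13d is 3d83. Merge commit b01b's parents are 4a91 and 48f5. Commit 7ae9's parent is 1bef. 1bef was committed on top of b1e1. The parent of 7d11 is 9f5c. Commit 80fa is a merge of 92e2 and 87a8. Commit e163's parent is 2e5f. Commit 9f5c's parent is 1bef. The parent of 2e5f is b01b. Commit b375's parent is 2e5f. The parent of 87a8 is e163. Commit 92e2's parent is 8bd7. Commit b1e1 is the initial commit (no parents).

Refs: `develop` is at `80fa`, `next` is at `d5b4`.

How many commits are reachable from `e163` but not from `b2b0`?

9

Reachable from e163: {1bef, 2e5f, 3d83, 48f5, 4a91, 7ae9, 7d11, 9f5c, b01b, b1e1, e163, f13d}.
Reachable from b2b0: {1bef, 480c, 7ae9, b1e1, b2b0}.
In e163's history but not b2b0's: {2e5f, 3d83, 48f5, 4a91, 7d11, 9f5c, b01b, e163, f13d} — 9 commits.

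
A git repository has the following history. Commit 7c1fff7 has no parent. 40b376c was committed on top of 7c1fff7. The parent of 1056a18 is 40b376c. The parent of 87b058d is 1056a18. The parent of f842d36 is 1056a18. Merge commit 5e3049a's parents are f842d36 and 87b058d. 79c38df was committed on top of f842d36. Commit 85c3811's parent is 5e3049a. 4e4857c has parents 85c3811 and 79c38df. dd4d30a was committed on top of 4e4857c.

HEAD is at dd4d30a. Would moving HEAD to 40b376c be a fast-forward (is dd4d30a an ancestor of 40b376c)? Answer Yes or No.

No

A fast-forward from dd4d30a to 40b376c is possible iff dd4d30a is an ancestor of 40b376c.
Ancestors of 40b376c: {40b376c, 7c1fff7}.
dd4d30a is not among them, so fast-forward is not possible.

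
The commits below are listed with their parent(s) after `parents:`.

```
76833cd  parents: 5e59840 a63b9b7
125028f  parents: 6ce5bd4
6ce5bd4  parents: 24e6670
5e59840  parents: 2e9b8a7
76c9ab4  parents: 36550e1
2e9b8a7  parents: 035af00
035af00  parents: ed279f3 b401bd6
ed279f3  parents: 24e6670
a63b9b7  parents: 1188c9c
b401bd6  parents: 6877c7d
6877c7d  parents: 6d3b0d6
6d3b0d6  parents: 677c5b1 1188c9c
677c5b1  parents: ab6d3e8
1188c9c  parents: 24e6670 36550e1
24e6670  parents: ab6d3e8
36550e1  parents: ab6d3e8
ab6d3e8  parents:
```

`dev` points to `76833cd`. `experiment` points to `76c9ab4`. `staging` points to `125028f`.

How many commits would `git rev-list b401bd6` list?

8

Walking parent pointers from b401bd6: reachable set = {1188c9c, 24e6670, 36550e1, 677c5b1, 6877c7d, 6d3b0d6, ab6d3e8, b401bd6}.
That is 8 commits.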